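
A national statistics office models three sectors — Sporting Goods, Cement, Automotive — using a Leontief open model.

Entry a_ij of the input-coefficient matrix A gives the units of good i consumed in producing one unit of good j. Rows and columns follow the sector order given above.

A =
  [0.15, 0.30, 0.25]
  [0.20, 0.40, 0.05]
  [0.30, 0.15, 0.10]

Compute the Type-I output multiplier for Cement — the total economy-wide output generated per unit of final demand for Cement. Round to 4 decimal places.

I − A =
  [   0.85    -0.30    -0.25]
  [  -0.20     0.60    -0.05]
  [  -0.30    -0.15     0.90]
Cofactors of I−A, C_ij = (−1)^(i+j)·(minor ij) (rows/columns in the sector order above):
  C_11 = (0.60)(0.90) − (-0.05)(-0.15) = 0.5325
  C_12 = −[(-0.20)(0.90) − (-0.05)(-0.30)] = 0.1950
  C_13 = (-0.20)(-0.15) − (0.60)(-0.30) = 0.2100
  C_21 = −[(-0.30)(0.90) − (-0.25)(-0.15)] = 0.3075
  C_22 = (0.85)(0.90) − (-0.25)(-0.30) = 0.6900
  C_23 = −[(0.85)(-0.15) − (-0.30)(-0.30)] = 0.2175
  C_31 = (-0.30)(-0.05) − (-0.25)(0.60) = 0.1650
  C_32 = −[(0.85)(-0.05) − (-0.25)(-0.20)] = 0.0925
  C_33 = (0.85)(0.60) − (-0.30)(-0.20) = 0.4500
det(I−A) = Σ_j (I−A)_1j·C_1j = (0.85)(0.5325) + (-0.30)(0.1950) + (-0.25)(0.2100) = 0.341625
adj(I−A) = Cᵀ =
  [ 0.5325   0.3075   0.1650]
  [ 0.1950   0.6900   0.0925]
  [ 0.2100   0.2175   0.4500]
(I − A)⁻¹ = adj(I−A) / det(I−A) ≈
  [   1.55873     0.90011     0.48299]
  [   0.57080     2.01976     0.27076]
  [   0.61471     0.63666     1.31723]
The output multiplier for sector j is the column-j sum of the Leontief inverse (I − A)⁻¹ = adj(I−A) / det(I−A).
Column C of adj(I−A): (0.3075, 0.6900, 0.2175); det(I−A) = 0.341625.
m_C = (0.3075 + 0.6900 + 0.2175) / 0.341625 = 1.215 / 0.341625 ≈ 3.5565.

m_C = 3.5565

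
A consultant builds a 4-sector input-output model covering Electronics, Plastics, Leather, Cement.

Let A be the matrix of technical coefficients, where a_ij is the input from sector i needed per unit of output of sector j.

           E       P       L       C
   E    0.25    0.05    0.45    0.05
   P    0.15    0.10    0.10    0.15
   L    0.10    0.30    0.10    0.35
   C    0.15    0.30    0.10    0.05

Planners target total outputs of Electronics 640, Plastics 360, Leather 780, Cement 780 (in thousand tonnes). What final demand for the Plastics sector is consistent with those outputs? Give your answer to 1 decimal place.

I − A =
  [   0.75    -0.05    -0.45    -0.05]
  [  -0.15     0.90    -0.10    -0.15]
  [  -0.10    -0.30     0.90    -0.35]
  [  -0.15    -0.30    -0.10     0.95]
d = (I − A) x:
  d_E = (+0.75)·640 + (-0.05)·360 + (-0.45)·780 + (-0.05)·780 = 72.0
  d_P = (-0.15)·640 + (+0.90)·360 + (-0.10)·780 + (-0.15)·780 = 33.0
  d_L = (-0.10)·640 + (-0.30)·360 + (+0.90)·780 + (-0.35)·780 = 257.0
  d_C = (-0.15)·640 + (-0.30)·360 + (-0.10)·780 + (+0.95)·780 = 459.0

d_P = 33.0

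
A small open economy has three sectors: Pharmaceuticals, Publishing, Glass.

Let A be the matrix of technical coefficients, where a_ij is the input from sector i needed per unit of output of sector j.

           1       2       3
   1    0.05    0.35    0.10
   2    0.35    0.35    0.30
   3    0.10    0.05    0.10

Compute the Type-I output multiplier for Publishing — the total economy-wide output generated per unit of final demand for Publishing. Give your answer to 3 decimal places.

I − A =
  [   0.95    -0.35    -0.10]
  [  -0.35     0.65    -0.30]
  [  -0.10    -0.05     0.90]
Cofactors of I−A, C_ij = (−1)^(i+j)·(minor ij) (rows/columns in the sector order above):
  C_11 = (0.65)(0.90) − (-0.30)(-0.05) = 0.5700
  C_12 = −[(-0.35)(0.90) − (-0.30)(-0.10)] = 0.3450
  C_13 = (-0.35)(-0.05) − (0.65)(-0.10) = 0.0825
  C_21 = −[(-0.35)(0.90) − (-0.10)(-0.05)] = 0.3200
  C_22 = (0.95)(0.90) − (-0.10)(-0.10) = 0.8450
  C_23 = −[(0.95)(-0.05) − (-0.35)(-0.10)] = 0.0825
  C_31 = (-0.35)(-0.30) − (-0.10)(0.65) = 0.1700
  C_32 = −[(0.95)(-0.30) − (-0.10)(-0.35)] = 0.3200
  C_33 = (0.95)(0.65) − (-0.35)(-0.35) = 0.4950
det(I−A) = Σ_j (I−A)_1j·C_1j = (0.95)(0.5700) + (-0.35)(0.3450) + (-0.10)(0.0825) = 0.4125
adj(I−A) = Cᵀ =
  [ 0.5700   0.3200   0.1700]
  [ 0.3450   0.8450   0.3200]
  [ 0.0825   0.0825   0.4950]
(I − A)⁻¹ = adj(I−A) / det(I−A) ≈
  [   1.3818     0.7758     0.4121]
  [   0.8364     2.0485     0.7758]
  [   0.2000     0.2000     1.2000]
The output multiplier for sector j is the column-j sum of the Leontief inverse (I − A)⁻¹ = adj(I−A) / det(I−A).
Column 2 of adj(I−A): (0.3200, 0.8450, 0.0825); det(I−A) = 0.4125.
m_2 = (0.3200 + 0.8450 + 0.0825) / 0.4125 = 1.2475 / 0.4125 ≈ 3.024.

m_2 = 3.024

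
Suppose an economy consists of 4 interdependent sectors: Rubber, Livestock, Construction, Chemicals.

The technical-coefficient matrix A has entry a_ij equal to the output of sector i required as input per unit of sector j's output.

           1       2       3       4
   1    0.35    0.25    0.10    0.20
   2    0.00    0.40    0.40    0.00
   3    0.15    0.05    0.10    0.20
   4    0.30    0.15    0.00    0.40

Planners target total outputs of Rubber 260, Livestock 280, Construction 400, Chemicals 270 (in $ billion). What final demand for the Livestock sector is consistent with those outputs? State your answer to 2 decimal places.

d_2 = 8.00

I − A =
  [   0.65    -0.25    -0.10    -0.20]
  [   0.00     0.60    -0.40     0.00]
  [  -0.15    -0.05     0.90    -0.20]
  [  -0.30    -0.15     0.00     0.60]
d = (I − A) x:
  d_1 = (+0.65)·260 + (-0.25)·280 + (-0.10)·400 + (-0.20)·270 = 5.00
  d_2 = (+0.00)·260 + (+0.60)·280 + (-0.40)·400 + (+0.00)·270 = 8.00
  d_3 = (-0.15)·260 + (-0.05)·280 + (+0.90)·400 + (-0.20)·270 = 253.00
  d_4 = (-0.30)·260 + (-0.15)·280 + (+0.00)·400 + (+0.60)·270 = 42.00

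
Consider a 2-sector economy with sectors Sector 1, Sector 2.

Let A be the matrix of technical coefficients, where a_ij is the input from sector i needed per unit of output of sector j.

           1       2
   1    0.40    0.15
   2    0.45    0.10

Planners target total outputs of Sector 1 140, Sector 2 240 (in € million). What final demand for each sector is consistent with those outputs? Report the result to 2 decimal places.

I − A =
  [   0.60    -0.15]
  [  -0.45     0.90]
d = (I − A) x:
  d_1 = (+0.60)·140 + (-0.15)·240 = 48.00
  d_2 = (-0.45)·140 + (+0.90)·240 = 153.00

d_1 = 48.00, d_2 = 153.00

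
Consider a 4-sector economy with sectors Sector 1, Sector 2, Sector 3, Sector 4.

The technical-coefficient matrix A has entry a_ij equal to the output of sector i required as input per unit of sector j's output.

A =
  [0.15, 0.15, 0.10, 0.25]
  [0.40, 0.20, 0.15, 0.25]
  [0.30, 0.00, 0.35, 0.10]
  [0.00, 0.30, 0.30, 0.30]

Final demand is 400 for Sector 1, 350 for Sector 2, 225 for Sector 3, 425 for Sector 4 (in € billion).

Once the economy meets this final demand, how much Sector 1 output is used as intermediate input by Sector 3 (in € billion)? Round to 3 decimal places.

I − A =
  [   0.85    -0.15    -0.10    -0.25]
  [  -0.40     0.80    -0.15    -0.25]
  [  -0.30     0.00     0.65    -0.10]
  [   0.00    -0.30    -0.30     0.70]
Compute the cofactors C_ij = (−1)^(i+j)·(3×3 minor ij) of I−A; the adjugate is their transpose:
adj(I−A) = Cᵀ =
  [ 0.286750   0.115500   0.146750   0.164625]
  [ 0.224000   0.317750   0.211000   0.223625]
  [ 0.157500   0.079500   0.340250   0.133250]
  [ 0.163500   0.170250   0.236250   0.372250]
det(I−A) = Σ_j (I−A)_1j·C_1j = (0.85)(0.286750) + (-0.15)(0.224000) + (-0.10)(0.157500) + (-0.25)(0.163500) = 0.1535125
(I − A)⁻¹ = adj(I−A) / det(I−A) ≈
  [   1.8679     0.7524     0.9559     1.0724]
  [   1.4592     2.0699     1.3745     1.4567]
  [   1.0260     0.5179     2.2164     0.8680]
  [   1.0651     1.1090     1.5390     2.4249]
First solve x = (I − A)⁻¹ d = adj(I−A)·d / det(I−A); in particular x_3 = (0.157500·400 + 0.079500·350 + 0.340250·225 + 0.133250·425) / 0.1535125 = 224.0125 / 0.1535125 ≈ 1459.24599.
Intermediate flow from 1 to 3: z_13 = a_13 · x_3 = 0.10 × 224.0125 / 0.1535125 = 22.40125 / 0.1535125 ≈ 145.925.

z_13 = 145.925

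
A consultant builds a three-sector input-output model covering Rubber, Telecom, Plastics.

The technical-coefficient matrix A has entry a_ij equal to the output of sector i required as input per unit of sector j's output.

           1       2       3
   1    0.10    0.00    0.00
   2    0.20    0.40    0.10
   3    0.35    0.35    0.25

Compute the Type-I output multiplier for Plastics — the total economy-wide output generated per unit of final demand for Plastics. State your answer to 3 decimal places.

I − A =
  [   0.90     0.00     0.00]
  [  -0.20     0.60    -0.10]
  [  -0.35    -0.35     0.75]
Cofactors of I−A, C_ij = (−1)^(i+j)·(minor ij) (rows/columns in the sector order above):
  C_11 = (0.60)(0.75) − (-0.10)(-0.35) = 0.4150
  C_12 = −[(-0.20)(0.75) − (-0.10)(-0.35)] = 0.1850
  C_13 = (-0.20)(-0.35) − (0.60)(-0.35) = 0.2800
  C_21 = −[(0.00)(0.75) − (0.00)(-0.35)] = 0.0000
  C_22 = (0.90)(0.75) − (0.00)(-0.35) = 0.6750
  C_23 = −[(0.90)(-0.35) − (0.00)(-0.35)] = 0.3150
  C_31 = (0.00)(-0.10) − (0.00)(0.60) = 0.0000
  C_32 = −[(0.90)(-0.10) − (0.00)(-0.20)] = 0.0900
  C_33 = (0.90)(0.60) − (0.00)(-0.20) = 0.5400
det(I−A) = Σ_j (I−A)_1j·C_1j = (0.90)(0.4150) + (0.00)(0.1850) + (0.00)(0.2800) = 0.3735
adj(I−A) = Cᵀ =
  [ 0.4150   0.0000   0.0000]
  [ 0.1850   0.6750   0.0900]
  [ 0.2800   0.3150   0.5400]
(I − A)⁻¹ = adj(I−A) / det(I−A) ≈
  [   1.1111     0.0000     0.0000]
  [   0.4953     1.8072     0.2410]
  [   0.7497     0.8434     1.4458]
The output multiplier for sector j is the column-j sum of the Leontief inverse (I − A)⁻¹ = adj(I−A) / det(I−A).
Column 3 of adj(I−A): (0.0000, 0.0900, 0.5400); det(I−A) = 0.3735.
m_3 = (0.0000 + 0.0900 + 0.5400) / 0.3735 = 0.63 / 0.3735 ≈ 1.687.

m_3 = 1.687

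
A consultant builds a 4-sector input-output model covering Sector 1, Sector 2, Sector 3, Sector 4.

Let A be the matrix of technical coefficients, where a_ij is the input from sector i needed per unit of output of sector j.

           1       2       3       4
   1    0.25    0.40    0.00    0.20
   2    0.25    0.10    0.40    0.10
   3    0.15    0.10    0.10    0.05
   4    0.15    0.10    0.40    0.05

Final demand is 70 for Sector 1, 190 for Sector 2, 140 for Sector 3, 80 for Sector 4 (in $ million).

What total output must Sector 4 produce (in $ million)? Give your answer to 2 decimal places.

x_4 = 339.93

I − A =
  [   0.75    -0.40     0.00    -0.20]
  [  -0.25     0.90    -0.40    -0.10]
  [  -0.15    -0.10     0.90    -0.05]
  [  -0.15    -0.10    -0.40     0.95]
Compute the cofactors C_ij = (−1)^(i+j)·(3×3 minor ij) of I−A; the adjugate is their transpose:
adj(I−A) = Cᵀ =
  [ 0.69850   0.36000   0.24800   0.19800]
  [ 0.28825   0.58725   0.32300   0.13950]
  [ 0.16000   0.13500   0.50075   0.07425]
  [ 0.20800   0.17550   0.28400   0.46350]
det(I−A) = Σ_j (I−A)_1j·C_1j = (0.75)(0.69850) + (-0.40)(0.28825) + (0.00)(0.16000) + (-0.20)(0.20800) = 0.366975
(I − A)⁻¹ = adj(I−A) / det(I−A) ≈
  [   1.9034     0.9810     0.6758     0.5395]
  [   0.7855     1.6002     0.8802     0.3801]
  [   0.4360     0.3679     1.3645     0.2023]
  [   0.5668     0.4782     0.7739     1.2630]
x = (I − A)⁻¹ d = adj(I−A)·d / det(I−A), with det(I−A) = 0.366975:
  x_1 = (0.69850·70 + 0.36000·190 + 0.24800·140 + 0.19800·80) / 0.366975 = 167.855 / 0.366975 ≈ 457.40
  x_2 = (0.28825·70 + 0.58725·190 + 0.32300·140 + 0.13950·80) / 0.366975 = 188.135 / 0.366975 ≈ 512.66
  x_3 = (0.16000·70 + 0.13500·190 + 0.50075·140 + 0.07425·80) / 0.366975 = 112.895 / 0.366975 ≈ 307.64
  x_4 = (0.20800·70 + 0.17550·190 + 0.28400·140 + 0.46350·80) / 0.366975 = 124.745 / 0.366975 ≈ 339.93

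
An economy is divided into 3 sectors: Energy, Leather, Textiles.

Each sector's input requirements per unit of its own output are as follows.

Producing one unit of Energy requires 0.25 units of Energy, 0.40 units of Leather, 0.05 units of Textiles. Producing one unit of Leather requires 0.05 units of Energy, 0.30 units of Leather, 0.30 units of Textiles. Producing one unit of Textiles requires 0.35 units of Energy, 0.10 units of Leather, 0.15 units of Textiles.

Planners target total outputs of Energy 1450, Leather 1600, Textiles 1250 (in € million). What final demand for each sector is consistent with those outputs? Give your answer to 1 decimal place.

I − A =
  [   0.75    -0.05    -0.35]
  [  -0.40     0.70    -0.10]
  [  -0.05    -0.30     0.85]
d = (I − A) x:
  d_1 = (+0.75)·1450 + (-0.05)·1600 + (-0.35)·1250 = 570.0
  d_2 = (-0.40)·1450 + (+0.70)·1600 + (-0.10)·1250 = 415.0
  d_3 = (-0.05)·1450 + (-0.30)·1600 + (+0.85)·1250 = 510.0

d_1 = 570.0, d_2 = 415.0, d_3 = 510.0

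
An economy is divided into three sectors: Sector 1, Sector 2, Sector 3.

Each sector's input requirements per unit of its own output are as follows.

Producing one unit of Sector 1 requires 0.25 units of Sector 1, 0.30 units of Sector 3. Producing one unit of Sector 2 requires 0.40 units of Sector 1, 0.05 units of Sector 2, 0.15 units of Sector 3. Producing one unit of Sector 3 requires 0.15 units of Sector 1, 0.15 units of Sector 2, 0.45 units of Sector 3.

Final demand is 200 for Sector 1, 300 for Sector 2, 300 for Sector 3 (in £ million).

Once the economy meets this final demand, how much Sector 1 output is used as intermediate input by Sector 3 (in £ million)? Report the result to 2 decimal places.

z_13 = 162.53

I − A =
  [   0.75    -0.40    -0.15]
  [   0.00     0.95    -0.15]
  [  -0.30    -0.15     0.55]
Cofactors of I−A, C_ij = (−1)^(i+j)·(minor ij) (rows/columns in the sector order above):
  C_11 = (0.95)(0.55) − (-0.15)(-0.15) = 0.5000
  C_12 = −[(0.00)(0.55) − (-0.15)(-0.30)] = 0.0450
  C_13 = (0.00)(-0.15) − (0.95)(-0.30) = 0.2850
  C_21 = −[(-0.40)(0.55) − (-0.15)(-0.15)] = 0.2425
  C_22 = (0.75)(0.55) − (-0.15)(-0.30) = 0.3675
  C_23 = −[(0.75)(-0.15) − (-0.40)(-0.30)] = 0.2325
  C_31 = (-0.40)(-0.15) − (-0.15)(0.95) = 0.2025
  C_32 = −[(0.75)(-0.15) − (-0.15)(0.00)] = 0.1125
  C_33 = (0.75)(0.95) − (-0.40)(0.00) = 0.7125
det(I−A) = Σ_j (I−A)_1j·C_1j = (0.75)(0.5000) + (-0.40)(0.0450) + (-0.15)(0.2850) = 0.31425
adj(I−A) = Cᵀ =
  [ 0.5000   0.2425   0.2025]
  [ 0.0450   0.3675   0.1125]
  [ 0.2850   0.2325   0.7125]
(I − A)⁻¹ = adj(I−A) / det(I−A) ≈
  [   1.5911     0.7717     0.6444]
  [   0.1432     1.1695     0.3580]
  [   0.9069     0.7399     2.2673]
First solve x = (I − A)⁻¹ d = adj(I−A)·d / det(I−A); in particular x_3 = (0.2850·200 + 0.2325·300 + 0.7125·300) / 0.31425 = 340.50 / 0.31425 ≈ 1083.5322.
Intermediate flow from 1 to 3: z_13 = a_13 · x_3 = 0.15 × 340.50 / 0.31425 = 51.075 / 0.31425 ≈ 162.53.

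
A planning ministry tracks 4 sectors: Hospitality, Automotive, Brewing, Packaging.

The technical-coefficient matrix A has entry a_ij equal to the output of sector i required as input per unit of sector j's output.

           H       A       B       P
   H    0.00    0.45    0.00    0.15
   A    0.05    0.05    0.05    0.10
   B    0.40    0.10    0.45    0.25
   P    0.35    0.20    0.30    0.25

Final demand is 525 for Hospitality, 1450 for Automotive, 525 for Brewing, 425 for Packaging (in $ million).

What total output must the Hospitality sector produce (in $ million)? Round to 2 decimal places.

I − A =
  [   1.00    -0.45     0.00    -0.15]
  [  -0.05     0.95    -0.05    -0.10]
  [  -0.40    -0.10     0.55    -0.25]
  [  -0.35    -0.20    -0.30     0.75]
Compute the cofactors C_ij = (−1)^(i+j)·(3×3 minor ij) of I−A; the adjugate is their transpose:
adj(I−A) = Cᵀ =
  [ 0.300375   0.172875   0.074625   0.108000]
  [ 0.067500   0.290625   0.067125   0.074625]
  [ 0.369875   0.306125   0.608500   0.317625]
  [ 0.306125   0.280625   0.296125   0.496125]
det(I−A) = Σ_j (I−A)_1j·C_1j = (1.00)(0.300375) + (-0.45)(0.067500) + (0.00)(0.369875) + (-0.15)(0.306125) = 0.22408125
(I − A)⁻¹ = adj(I−A) / det(I−A) ≈
  [   1.3405     0.7715     0.3330     0.4820]
  [   0.3012     1.2970     0.2996     0.3330]
  [   1.6506     1.3661     2.7155     1.4175]
  [   1.3661     1.2523     1.3215     2.2140]
x = (I − A)⁻¹ d = adj(I−A)·d / det(I−A), with det(I−A) = 0.22408125:
  x_H = (0.300375·525 + 0.172875·1450 + 0.074625·525 + 0.108000·425) / 0.22408125 = 493.44375 / 0.22408125 ≈ 2202.08
  x_A = (0.067500·525 + 0.290625·1450 + 0.067125·525 + 0.074625·425) / 0.22408125 = 523.80 / 0.22408125 ≈ 2337.54
  x_B = (0.369875·525 + 0.306125·1450 + 0.608500·525 + 0.317625·425) / 0.22408125 = 1092.51875 / 0.22408125 ≈ 4875.55
  x_P = (0.306125·525 + 0.280625·1450 + 0.296125·525 + 0.496125·425) / 0.22408125 = 933.940625 / 0.22408125 ≈ 4167.87

x_H = 2202.08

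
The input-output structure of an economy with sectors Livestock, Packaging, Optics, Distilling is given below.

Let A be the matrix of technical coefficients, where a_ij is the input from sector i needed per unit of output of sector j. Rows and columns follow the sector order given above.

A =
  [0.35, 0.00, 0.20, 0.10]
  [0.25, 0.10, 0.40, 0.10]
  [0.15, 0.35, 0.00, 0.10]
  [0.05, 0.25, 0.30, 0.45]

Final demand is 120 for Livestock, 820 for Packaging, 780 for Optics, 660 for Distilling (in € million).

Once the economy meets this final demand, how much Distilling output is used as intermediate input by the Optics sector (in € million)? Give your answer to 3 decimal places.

I − A =
  [   0.65     0.00    -0.20    -0.10]
  [  -0.25     0.90    -0.40    -0.10]
  [  -0.15    -0.35     1.00    -0.10]
  [  -0.05    -0.25    -0.30     0.55]
Compute the cofactors C_ij = (−1)^(i+j)·(3×3 minor ij) of I−A; the adjugate is their transpose:
adj(I−A) = Cᵀ =
  [ 0.345500   0.079000   0.131000   0.101000]
  [ 0.174500   0.311000   0.196500   0.124000]
  [ 0.131125   0.143375   0.294750   0.103500]
  [ 0.182250   0.226750   0.262000   0.449500]
det(I−A) = Σ_j (I−A)_1j·C_1j = (0.65)(0.345500) + (0.00)(0.174500) + (-0.20)(0.131125) + (-0.10)(0.182250) = 0.180125
(I − A)⁻¹ = adj(I−A) / det(I−A) ≈
  [   1.9181     0.4386     0.7273     0.5607]
  [   0.9688     1.7266     1.0909     0.6884]
  [   0.7280     0.7960     1.6364     0.5746]
  [   1.0118     1.2588     1.4545     2.4955]
First solve x = (I − A)⁻¹ d = adj(I−A)·d / det(I−A); in particular x_3 = (0.131125·120 + 0.143375·820 + 0.294750·780 + 0.103500·660) / 0.180125 = 431.5175 / 0.180125 ≈ 2395.65579.
Intermediate flow from 4 to 3: z_43 = a_43 · x_3 = 0.30 × 431.5175 / 0.180125 = 129.45525 / 0.180125 ≈ 718.697.

z_43 = 718.697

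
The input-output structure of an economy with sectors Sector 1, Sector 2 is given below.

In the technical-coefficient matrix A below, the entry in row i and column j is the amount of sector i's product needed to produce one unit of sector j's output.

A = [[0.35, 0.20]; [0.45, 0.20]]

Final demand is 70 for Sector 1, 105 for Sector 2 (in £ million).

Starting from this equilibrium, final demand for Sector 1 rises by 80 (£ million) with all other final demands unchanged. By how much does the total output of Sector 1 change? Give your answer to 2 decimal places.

I − A =
  [   0.65    -0.20]
  [  -0.45     0.80]
det(I−A) = (0.65)(0.80) − (-0.20)(-0.45) = 0.4300
adj(I−A) = [[0.80, 0.20], [0.45, 0.65]]
(I − A)⁻¹ = adj(I−A) / det(I−A) ≈
  [   1.8605     0.4651]
  [   1.0465     1.5116]
Δx = (I − A)⁻¹ Δd with Δd having +80 in the Sector 1 component and 0 elsewhere.
So Δx_1 = L_11 · (+80), where L_11 = adj(I−A)_11 / det(I−A) = 0.80 / 0.4300.
Δx_1 = 0.80 × (+80) / 0.4300 = 64.00 / 0.4300 ≈ 148.84.

Δx_1 = 148.84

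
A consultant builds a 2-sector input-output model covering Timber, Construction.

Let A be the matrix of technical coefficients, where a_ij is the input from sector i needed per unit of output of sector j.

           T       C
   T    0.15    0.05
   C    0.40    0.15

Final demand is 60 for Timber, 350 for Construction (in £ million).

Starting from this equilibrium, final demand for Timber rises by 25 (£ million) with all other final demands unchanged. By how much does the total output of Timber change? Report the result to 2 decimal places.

I − A =
  [   0.85    -0.05]
  [  -0.40     0.85]
det(I−A) = (0.85)(0.85) − (-0.05)(-0.40) = 0.7025
adj(I−A) = [[0.85, 0.05], [0.40, 0.85]]
(I − A)⁻¹ = adj(I−A) / det(I−A) ≈
  [   1.2100     0.0712]
  [   0.5694     1.2100]
Δx = (I − A)⁻¹ Δd with Δd having +25 in the Timber component and 0 elsewhere.
So Δx_T = L_TT · (+25), where L_TT = adj(I−A)_TT / det(I−A) = 0.85 / 0.7025.
Δx_T = 0.85 × (+25) / 0.7025 = 21.25 / 0.7025 ≈ 30.25.

Δx_T = 30.25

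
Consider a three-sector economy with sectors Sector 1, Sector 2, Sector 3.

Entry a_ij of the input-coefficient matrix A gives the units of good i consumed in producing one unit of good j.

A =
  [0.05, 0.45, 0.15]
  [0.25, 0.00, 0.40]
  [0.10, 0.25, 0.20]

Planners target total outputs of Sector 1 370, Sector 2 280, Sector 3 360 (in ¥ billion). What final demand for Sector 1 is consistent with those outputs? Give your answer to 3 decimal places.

d_1 = 171.500

I − A =
  [   0.95    -0.45    -0.15]
  [  -0.25     1.00    -0.40]
  [  -0.10    -0.25     0.80]
d = (I − A) x:
  d_1 = (+0.95)·370 + (-0.45)·280 + (-0.15)·360 = 171.500
  d_2 = (-0.25)·370 + (+1.00)·280 + (-0.40)·360 = 43.500
  d_3 = (-0.10)·370 + (-0.25)·280 + (+0.80)·360 = 181.000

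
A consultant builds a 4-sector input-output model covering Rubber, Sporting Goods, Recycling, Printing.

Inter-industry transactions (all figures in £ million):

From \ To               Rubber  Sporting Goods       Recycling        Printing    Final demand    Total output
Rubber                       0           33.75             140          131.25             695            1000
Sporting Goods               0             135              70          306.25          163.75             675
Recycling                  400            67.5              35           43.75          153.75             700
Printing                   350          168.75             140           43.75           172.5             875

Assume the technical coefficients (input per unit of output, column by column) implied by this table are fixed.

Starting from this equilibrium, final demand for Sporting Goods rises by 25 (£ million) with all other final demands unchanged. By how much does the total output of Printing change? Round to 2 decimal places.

Δx_4 = 13.41

Technical coefficients a_ij = z_ij / X_j:
  a_11 = 0/1000 = 0.00, a_21 = 0/1000 = 0.00, a_31 = 400/1000 = 0.40, a_41 = 350/1000 = 0.35
  a_12 = 33.75/675 = 0.05, a_22 = 135/675 = 0.20, a_32 = 67.5/675 = 0.10, a_42 = 168.75/675 = 0.25
  a_13 = 140/700 = 0.20, a_23 = 70/700 = 0.10, a_33 = 35/700 = 0.05, a_43 = 140/700 = 0.20
  a_14 = 131.25/875 = 0.15, a_24 = 306.25/875 = 0.35, a_34 = 43.75/875 = 0.05, a_44 = 43.75/875 = 0.05
I − A =
  [   1.00    -0.05    -0.20    -0.15]
  [   0.00     0.80    -0.10    -0.35]
  [  -0.40    -0.10     0.95    -0.05]
  [  -0.35    -0.25    -0.20     0.95]
Compute the cofactors C_ij = (−1)^(i+j)·(3×3 minor ij) of I−A; the adjugate is their transpose:
adj(I−A) = Cᵀ =
  [ 0.613125   0.104750   0.170500   0.144375]
  [ 0.184125   0.751125   0.184250   0.315500]
  [ 0.295250   0.137125   0.624375   0.130000]
  [ 0.336500   0.265125   0.242750   0.684000]
det(I−A) = Σ_j (I−A)_1j·C_1j = (1.00)(0.613125) + (-0.05)(0.184125) + (-0.20)(0.295250) + (-0.15)(0.336500) = 0.49439375
(I − A)⁻¹ = adj(I−A) / det(I−A) ≈
  [   1.2402     0.2119     0.3449     0.2920]
  [   0.3724     1.5193     0.3727     0.6382]
  [   0.5972     0.2774     1.2629     0.2629]
  [   0.6806     0.5363     0.4910     1.3835]
Δx = (I − A)⁻¹ Δd with Δd having +25 in the Sporting Goods component and 0 elsewhere.
So Δx_4 = L_42 · (+25), where L_42 = adj(I−A)_42 / det(I−A) = 0.265125 / 0.49439375.
Δx_4 = 0.265125 × (+25) / 0.49439375 = 6.628125 / 0.49439375 ≈ 13.41.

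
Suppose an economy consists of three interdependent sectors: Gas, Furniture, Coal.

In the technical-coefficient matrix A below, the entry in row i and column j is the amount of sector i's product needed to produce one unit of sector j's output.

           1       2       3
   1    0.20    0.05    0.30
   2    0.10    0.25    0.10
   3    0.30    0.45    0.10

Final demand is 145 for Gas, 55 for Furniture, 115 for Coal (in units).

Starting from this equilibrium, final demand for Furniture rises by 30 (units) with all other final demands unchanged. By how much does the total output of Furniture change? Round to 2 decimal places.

Δx_2 = 45.32

I − A =
  [   0.80    -0.05    -0.30]
  [  -0.10     0.75    -0.10]
  [  -0.30    -0.45     0.90]
Cofactors of I−A, C_ij = (−1)^(i+j)·(minor ij) (rows/columns in the sector order above):
  C_11 = (0.75)(0.90) − (-0.10)(-0.45) = 0.6300
  C_12 = −[(-0.10)(0.90) − (-0.10)(-0.30)] = 0.1200
  C_13 = (-0.10)(-0.45) − (0.75)(-0.30) = 0.2700
  C_21 = −[(-0.05)(0.90) − (-0.30)(-0.45)] = 0.1800
  C_22 = (0.80)(0.90) − (-0.30)(-0.30) = 0.6300
  C_23 = −[(0.80)(-0.45) − (-0.05)(-0.30)] = 0.3750
  C_31 = (-0.05)(-0.10) − (-0.30)(0.75) = 0.2300
  C_32 = −[(0.80)(-0.10) − (-0.30)(-0.10)] = 0.1100
  C_33 = (0.80)(0.75) − (-0.05)(-0.10) = 0.5950
det(I−A) = Σ_j (I−A)_1j·C_1j = (0.80)(0.6300) + (-0.05)(0.1200) + (-0.30)(0.2700) = 0.4170
adj(I−A) = Cᵀ =
  [ 0.6300   0.1800   0.2300]
  [ 0.1200   0.6300   0.1100]
  [ 0.2700   0.3750   0.5950]
(I − A)⁻¹ = adj(I−A) / det(I−A) ≈
  [   1.5108     0.4317     0.5516]
  [   0.2878     1.5108     0.2638]
  [   0.6475     0.8993     1.4269]
Δx = (I − A)⁻¹ Δd with Δd having +30 in the Furniture component and 0 elsewhere.
So Δx_2 = L_22 · (+30), where L_22 = adj(I−A)_22 / det(I−A) = 0.6300 / 0.4170.
Δx_2 = 0.6300 × (+30) / 0.4170 = 18.90 / 0.4170 ≈ 45.32.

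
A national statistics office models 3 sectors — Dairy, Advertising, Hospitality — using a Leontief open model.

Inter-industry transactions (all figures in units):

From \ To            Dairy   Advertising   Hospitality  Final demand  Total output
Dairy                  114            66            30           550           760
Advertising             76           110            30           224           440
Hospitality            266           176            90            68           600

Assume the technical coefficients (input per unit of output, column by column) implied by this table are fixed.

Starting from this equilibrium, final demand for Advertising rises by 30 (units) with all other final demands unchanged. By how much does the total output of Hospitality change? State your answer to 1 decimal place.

Technical coefficients a_ij = z_ij / X_j:
  a_11 = 114/760 = 0.15, a_21 = 76/760 = 0.10, a_31 = 266/760 = 0.35
  a_12 = 66/440 = 0.15, a_22 = 110/440 = 0.25, a_32 = 176/440 = 0.40
  a_13 = 30/600 = 0.05, a_23 = 30/600 = 0.05, a_33 = 90/600 = 0.15
I − A =
  [   0.85    -0.15    -0.05]
  [  -0.10     0.75    -0.05]
  [  -0.35    -0.40     0.85]
Cofactors of I−A, C_ij = (−1)^(i+j)·(minor ij) (rows/columns in the sector order above):
  C_11 = (0.75)(0.85) − (-0.05)(-0.40) = 0.6175
  C_12 = −[(-0.10)(0.85) − (-0.05)(-0.35)] = 0.1025
  C_13 = (-0.10)(-0.40) − (0.75)(-0.35) = 0.3025
  C_21 = −[(-0.15)(0.85) − (-0.05)(-0.40)] = 0.1475
  C_22 = (0.85)(0.85) − (-0.05)(-0.35) = 0.7050
  C_23 = −[(0.85)(-0.40) − (-0.15)(-0.35)] = 0.3925
  C_31 = (-0.15)(-0.05) − (-0.05)(0.75) = 0.0450
  C_32 = −[(0.85)(-0.05) − (-0.05)(-0.10)] = 0.0475
  C_33 = (0.85)(0.75) − (-0.15)(-0.10) = 0.6225
det(I−A) = Σ_j (I−A)_1j·C_1j = (0.85)(0.6175) + (-0.15)(0.1025) + (-0.05)(0.3025) = 0.494375
adj(I−A) = Cᵀ =
  [ 0.6175   0.1475   0.0450]
  [ 0.1025   0.7050   0.0475]
  [ 0.3025   0.3925   0.6225]
(I − A)⁻¹ = adj(I−A) / det(I−A) ≈
  [   1.2491     0.2984     0.0910]
  [   0.2073     1.4260     0.0961]
  [   0.6119     0.7939     1.2592]
Δx = (I − A)⁻¹ Δd with Δd having +30 in the Advertising component and 0 elsewhere.
So Δx_3 = L_32 · (+30), where L_32 = adj(I−A)_32 / det(I−A) = 0.3925 / 0.494375.
Δx_3 = 0.3925 × (+30) / 0.494375 = 11.775 / 0.494375 ≈ 23.8.

Δx_3 = 23.8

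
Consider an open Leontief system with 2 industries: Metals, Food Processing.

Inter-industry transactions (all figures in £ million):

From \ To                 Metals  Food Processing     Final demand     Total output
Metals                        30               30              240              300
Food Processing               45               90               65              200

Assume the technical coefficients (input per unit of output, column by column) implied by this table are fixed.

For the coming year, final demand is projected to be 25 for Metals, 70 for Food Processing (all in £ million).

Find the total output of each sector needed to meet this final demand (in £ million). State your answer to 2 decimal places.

Technical coefficients a_ij = z_ij / X_j:
  a_MM = 30/300 = 0.10, a_FM = 45/300 = 0.15
  a_MF = 30/200 = 0.15, a_FF = 90/200 = 0.45
I − A =
  [   0.90    -0.15]
  [  -0.15     0.55]
det(I−A) = (0.90)(0.55) − (-0.15)(-0.15) = 0.4725
adj(I−A) = [[0.55, 0.15], [0.15, 0.90]]
(I − A)⁻¹ = adj(I−A) / det(I−A) ≈
  [   1.1640     0.3175]
  [   0.3175     1.9048]
x = (I − A)⁻¹ d = adj(I−A)·d / det(I−A), with det(I−A) = 0.4725:
  x_M = (0.55·25 + 0.15·70) / 0.4725 = 24.25 / 0.4725 ≈ 51.32
  x_F = (0.15·25 + 0.90·70) / 0.4725 = 66.75 / 0.4725 ≈ 141.27

x_M = 51.32, x_F = 141.27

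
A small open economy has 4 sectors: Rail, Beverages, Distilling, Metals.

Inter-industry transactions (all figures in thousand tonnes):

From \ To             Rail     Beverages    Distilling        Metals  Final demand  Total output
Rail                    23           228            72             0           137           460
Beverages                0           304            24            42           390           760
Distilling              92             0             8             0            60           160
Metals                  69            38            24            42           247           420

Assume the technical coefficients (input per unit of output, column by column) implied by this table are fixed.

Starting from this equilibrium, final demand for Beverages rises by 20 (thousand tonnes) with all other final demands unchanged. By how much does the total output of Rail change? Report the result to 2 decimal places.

Δx_R = 12.17

Technical coefficients a_ij = z_ij / X_j:
  a_RR = 23/460 = 0.05, a_BR = 0/460 = 0.00, a_DR = 92/460 = 0.20, a_MR = 69/460 = 0.15
  a_RB = 228/760 = 0.30, a_BB = 304/760 = 0.40, a_DB = 0/760 = 0.00, a_MB = 38/760 = 0.05
  a_RD = 72/160 = 0.45, a_BD = 24/160 = 0.15, a_DD = 8/160 = 0.05, a_MD = 24/160 = 0.15
  a_RM = 0/420 = 0.00, a_BM = 42/420 = 0.10, a_DM = 0/420 = 0.00, a_MM = 42/420 = 0.10
I − A =
  [   0.95    -0.30    -0.45     0.00]
  [   0.00     0.60    -0.15    -0.10]
  [  -0.20     0.00     0.95     0.00]
  [  -0.15    -0.05    -0.15     0.90]
Compute the cofactors C_ij = (−1)^(i+j)·(3×3 minor ij) of I−A; the adjugate is their transpose:
adj(I−A) = Cᵀ =
  [ 0.508250   0.256500   0.285750   0.028500]
  [ 0.044250   0.731250   0.149250   0.081250]
  [ 0.107000   0.054000   0.503750   0.006000]
  [ 0.105000   0.092375   0.139875   0.478500]
det(I−A) = Σ_j (I−A)_1j·C_1j = (0.95)(0.508250) + (-0.30)(0.044250) + (-0.45)(0.107000) + (0.00)(0.105000) = 0.4214125
(I − A)⁻¹ = adj(I−A) / det(I−A) ≈
  [   1.2061     0.6087     0.6781     0.0676]
  [   0.1050     1.7352     0.3542     0.1928]
  [   0.2539     0.1281     1.1954     0.0142]
  [   0.2492     0.2192     0.3319     1.1355]
Δx = (I − A)⁻¹ Δd with Δd having +20 in the Beverages component and 0 elsewhere.
So Δx_R = L_RB · (+20), where L_RB = adj(I−A)_RB / det(I−A) = 0.256500 / 0.4214125.
Δx_R = 0.256500 × (+20) / 0.4214125 = 5.13 / 0.4214125 ≈ 12.17.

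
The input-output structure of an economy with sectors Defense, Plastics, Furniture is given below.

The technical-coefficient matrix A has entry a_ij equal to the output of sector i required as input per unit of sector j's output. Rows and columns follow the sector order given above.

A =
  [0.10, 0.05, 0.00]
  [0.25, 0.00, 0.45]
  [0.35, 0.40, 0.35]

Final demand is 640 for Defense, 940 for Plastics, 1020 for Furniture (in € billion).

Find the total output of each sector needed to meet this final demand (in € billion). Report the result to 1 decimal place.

I − A =
  [   0.90    -0.05     0.00]
  [  -0.25     1.00    -0.45]
  [  -0.35    -0.40     0.65]
Cofactors of I−A, C_ij = (−1)^(i+j)·(minor ij) (rows/columns in the sector order above):
  C_11 = (1.00)(0.65) − (-0.45)(-0.40) = 0.4700
  C_12 = −[(-0.25)(0.65) − (-0.45)(-0.35)] = 0.3200
  C_13 = (-0.25)(-0.40) − (1.00)(-0.35) = 0.4500
  C_21 = −[(-0.05)(0.65) − (0.00)(-0.40)] = 0.0325
  C_22 = (0.90)(0.65) − (0.00)(-0.35) = 0.5850
  C_23 = −[(0.90)(-0.40) − (-0.05)(-0.35)] = 0.3775
  C_31 = (-0.05)(-0.45) − (0.00)(1.00) = 0.0225
  C_32 = −[(0.90)(-0.45) − (0.00)(-0.25)] = 0.4050
  C_33 = (0.90)(1.00) − (-0.05)(-0.25) = 0.8875
det(I−A) = Σ_j (I−A)_1j·C_1j = (0.90)(0.4700) + (-0.05)(0.3200) + (0.00)(0.4500) = 0.4070
adj(I−A) = Cᵀ =
  [ 0.4700   0.0325   0.0225]
  [ 0.3200   0.5850   0.4050]
  [ 0.4500   0.3775   0.8875]
(I − A)⁻¹ = adj(I−A) / det(I−A) ≈
  [   1.1548     0.0799     0.0553]
  [   0.7862     1.4373     0.9951]
  [   1.1057     0.9275     2.1806]
x = (I − A)⁻¹ d = adj(I−A)·d / det(I−A), with det(I−A) = 0.4070:
  x_1 = (0.4700·640 + 0.0325·940 + 0.0225·1020) / 0.4070 = 354.30 / 0.4070 ≈ 870.5
  x_2 = (0.3200·640 + 0.5850·940 + 0.4050·1020) / 0.4070 = 1167.80 / 0.4070 ≈ 2869.3
  x_3 = (0.4500·640 + 0.3775·940 + 0.8875·1020) / 0.4070 = 1548.10 / 0.4070 ≈ 3803.7

x_1 = 870.5, x_2 = 2869.3, x_3 = 3803.7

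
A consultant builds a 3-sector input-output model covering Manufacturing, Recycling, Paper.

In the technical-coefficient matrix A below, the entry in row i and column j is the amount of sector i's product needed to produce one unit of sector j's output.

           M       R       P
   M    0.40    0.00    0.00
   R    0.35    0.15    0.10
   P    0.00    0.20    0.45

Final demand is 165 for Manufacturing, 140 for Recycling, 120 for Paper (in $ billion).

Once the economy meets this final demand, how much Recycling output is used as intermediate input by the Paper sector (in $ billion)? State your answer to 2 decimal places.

z_RP = 33.35

I − A =
  [   0.60     0.00     0.00]
  [  -0.35     0.85    -0.10]
  [   0.00    -0.20     0.55]
Cofactors of I−A, C_ij = (−1)^(i+j)·(minor ij) (rows/columns in the sector order above):
  C_11 = (0.85)(0.55) − (-0.10)(-0.20) = 0.4475
  C_12 = −[(-0.35)(0.55) − (-0.10)(0.00)] = 0.1925
  C_13 = (-0.35)(-0.20) − (0.85)(0.00) = 0.0700
  C_21 = −[(0.00)(0.55) − (0.00)(-0.20)] = 0.0000
  C_22 = (0.60)(0.55) − (0.00)(0.00) = 0.3300
  C_23 = −[(0.60)(-0.20) − (0.00)(0.00)] = 0.1200
  C_31 = (0.00)(-0.10) − (0.00)(0.85) = 0.0000
  C_32 = −[(0.60)(-0.10) − (0.00)(-0.35)] = 0.0600
  C_33 = (0.60)(0.85) − (0.00)(-0.35) = 0.5100
det(I−A) = Σ_j (I−A)_1j·C_1j = (0.60)(0.4475) + (0.00)(0.1925) + (0.00)(0.0700) = 0.2685
adj(I−A) = Cᵀ =
  [ 0.4475   0.0000   0.0000]
  [ 0.1925   0.3300   0.0600]
  [ 0.0700   0.1200   0.5100]
(I − A)⁻¹ = adj(I−A) / det(I−A) ≈
  [   1.6667     0.0000     0.0000]
  [   0.7169     1.2291     0.2235]
  [   0.2607     0.4469     1.8994]
First solve x = (I − A)⁻¹ d = adj(I−A)·d / det(I−A); in particular x_P = (0.0700·165 + 0.1200·140 + 0.5100·120) / 0.2685 = 89.55 / 0.2685 ≈ 333.5196.
Intermediate flow from R to P: z_RP = a_RP · x_P = 0.10 × 89.55 / 0.2685 = 8.955 / 0.2685 ≈ 33.35.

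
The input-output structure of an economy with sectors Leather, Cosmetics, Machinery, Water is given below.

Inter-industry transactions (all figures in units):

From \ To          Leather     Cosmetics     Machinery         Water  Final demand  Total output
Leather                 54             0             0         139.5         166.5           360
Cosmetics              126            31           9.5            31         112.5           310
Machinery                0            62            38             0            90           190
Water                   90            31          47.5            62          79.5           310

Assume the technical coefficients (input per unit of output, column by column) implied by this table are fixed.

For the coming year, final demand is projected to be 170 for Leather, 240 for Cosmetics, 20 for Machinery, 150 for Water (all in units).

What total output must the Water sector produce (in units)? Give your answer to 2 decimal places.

Technical coefficients a_ij = z_ij / X_j:
  a_11 = 54/360 = 0.15, a_21 = 126/360 = 0.35, a_31 = 0/360 = 0.00, a_41 = 90/360 = 0.25
  a_12 = 0/310 = 0.00, a_22 = 31/310 = 0.10, a_32 = 62/310 = 0.20, a_42 = 31/310 = 0.10
  a_13 = 0/190 = 0.00, a_23 = 9.5/190 = 0.05, a_33 = 38/190 = 0.20, a_43 = 47.5/190 = 0.25
  a_14 = 139.5/310 = 0.45, a_24 = 31/310 = 0.10, a_34 = 0/310 = 0.00, a_44 = 62/310 = 0.20
I − A =
  [   0.85     0.00     0.00    -0.45]
  [  -0.35     0.90    -0.05    -0.10]
  [   0.00    -0.20     0.80     0.00]
  [  -0.25    -0.10    -0.25     0.80]
Compute the cofactors C_ij = (−1)^(i+j)·(3×3 minor ij) of I−A; the adjugate is their transpose:
adj(I−A) = Cᵀ =
  [ 0.5550   0.0585   0.1035   0.3195]
  [ 0.2440   0.4540   0.0890   0.1940]
  [ 0.0610   0.1135   0.4865   0.0485]
  [ 0.2230   0.1105   0.1955   0.6035]
det(I−A) = Σ_j (I−A)_1j·C_1j = (0.85)(0.5550) + (0.00)(0.2440) + (0.00)(0.0610) + (-0.45)(0.2230) = 0.3714
(I − A)⁻¹ = adj(I−A) / det(I−A) ≈
  [   1.4943     0.1575     0.2787     0.8603]
  [   0.6570     1.2224     0.2396     0.5223]
  [   0.1642     0.3056     1.3099     0.1306]
  [   0.6004     0.2975     0.5264     1.6249]
x = (I − A)⁻¹ d = adj(I−A)·d / det(I−A), with det(I−A) = 0.3714:
  x_1 = (0.5550·170 + 0.0585·240 + 0.1035·20 + 0.3195·150) / 0.3714 = 158.385 / 0.3714 ≈ 426.45
  x_2 = (0.2440·170 + 0.4540·240 + 0.0890·20 + 0.1940·150) / 0.3714 = 181.32 / 0.3714 ≈ 488.21
  x_3 = (0.0610·170 + 0.1135·240 + 0.4865·20 + 0.0485·150) / 0.3714 = 54.615 / 0.3714 ≈ 147.05
  x_4 = (0.2230·170 + 0.1105·240 + 0.1955·20 + 0.6035·150) / 0.3714 = 158.865 / 0.3714 ≈ 427.75

x_4 = 427.75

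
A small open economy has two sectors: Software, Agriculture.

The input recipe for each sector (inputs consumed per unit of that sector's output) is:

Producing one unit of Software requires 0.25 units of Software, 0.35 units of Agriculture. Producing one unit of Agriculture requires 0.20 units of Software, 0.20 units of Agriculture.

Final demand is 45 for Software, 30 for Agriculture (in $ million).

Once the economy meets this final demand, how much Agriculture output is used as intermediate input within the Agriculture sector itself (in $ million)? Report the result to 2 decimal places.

z_22 = 14.43

I − A =
  [   0.75    -0.20]
  [  -0.35     0.80]
det(I−A) = (0.75)(0.80) − (-0.20)(-0.35) = 0.5300
adj(I−A) = [[0.80, 0.20], [0.35, 0.75]]
(I − A)⁻¹ = adj(I−A) / det(I−A) ≈
  [   1.5094     0.3774]
  [   0.6604     1.4151]
First solve x = (I − A)⁻¹ d = adj(I−A)·d / det(I−A); in particular x_2 = (0.35·45 + 0.75·30) / 0.5300 = 38.25 / 0.5300 ≈ 72.1698.
Intermediate flow from 2 to 2: z_22 = a_22 · x_2 = 0.20 × 38.25 / 0.5300 = 7.65 / 0.5300 ≈ 14.43.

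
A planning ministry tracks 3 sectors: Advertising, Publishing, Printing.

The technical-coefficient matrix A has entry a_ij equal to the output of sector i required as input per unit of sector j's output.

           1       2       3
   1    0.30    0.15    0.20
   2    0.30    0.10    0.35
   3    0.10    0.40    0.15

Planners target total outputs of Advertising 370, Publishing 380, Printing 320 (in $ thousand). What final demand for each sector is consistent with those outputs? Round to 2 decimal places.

d_1 = 138.00, d_2 = 119.00, d_3 = 83.00

I − A =
  [   0.70    -0.15    -0.20]
  [  -0.30     0.90    -0.35]
  [  -0.10    -0.40     0.85]
d = (I − A) x:
  d_1 = (+0.70)·370 + (-0.15)·380 + (-0.20)·320 = 138.00
  d_2 = (-0.30)·370 + (+0.90)·380 + (-0.35)·320 = 119.00
  d_3 = (-0.10)·370 + (-0.40)·380 + (+0.85)·320 = 83.00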